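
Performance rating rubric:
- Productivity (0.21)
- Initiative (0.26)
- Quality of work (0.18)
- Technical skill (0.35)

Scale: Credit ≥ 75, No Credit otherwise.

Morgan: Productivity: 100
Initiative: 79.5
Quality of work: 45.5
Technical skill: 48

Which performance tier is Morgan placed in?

No Credit

Weighted total:
  Productivity 100 × 0.21 = 21
  Initiative 79.5 × 0.26 = 20.67
  Quality of work 45.5 × 0.18 = 8.19
  Technical skill 48 × 0.35 = 16.8
Sum = 66.66
66.66 < 75 → No Credit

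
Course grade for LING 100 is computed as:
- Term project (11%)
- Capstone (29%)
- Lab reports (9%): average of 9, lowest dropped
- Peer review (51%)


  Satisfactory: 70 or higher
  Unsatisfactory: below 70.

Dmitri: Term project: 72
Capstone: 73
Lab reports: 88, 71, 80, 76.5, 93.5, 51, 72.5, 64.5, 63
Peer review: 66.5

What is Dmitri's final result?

Unsatisfactory

Lab reports: drop 51 → average of remaining 8 = 609/8 = 76.125
Weighted total:
  Term project 72 × 0.11 = 7.92
  Capstone 73 × 0.29 = 21.17
  Lab reports 76.125 × 0.09 = 6.85125
  Peer review 66.5 × 0.51 = 33.915
Sum = 69.85625
69.85625 < 70 → Unsatisfactory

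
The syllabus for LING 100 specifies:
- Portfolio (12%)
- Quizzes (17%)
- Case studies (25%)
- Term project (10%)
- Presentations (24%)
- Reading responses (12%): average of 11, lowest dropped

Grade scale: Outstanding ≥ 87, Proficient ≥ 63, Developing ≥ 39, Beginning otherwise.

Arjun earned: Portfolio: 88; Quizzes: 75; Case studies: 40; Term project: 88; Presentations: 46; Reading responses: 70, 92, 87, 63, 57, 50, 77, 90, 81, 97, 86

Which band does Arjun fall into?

Developing

Reading responses: drop 50 → average of remaining 10 = 800/10 = 80
Weighted total:
  Portfolio 88 × 0.12 = 10.56
  Quizzes 75 × 0.17 = 12.75
  Case studies 40 × 0.25 = 10
  Term project 88 × 0.1 = 8.8
  Presentations 46 × 0.24 = 11.04
  Reading responses 80 × 0.12 = 9.6
Sum = 62.75
62.75 is ≥ 39 and < 63 → Developing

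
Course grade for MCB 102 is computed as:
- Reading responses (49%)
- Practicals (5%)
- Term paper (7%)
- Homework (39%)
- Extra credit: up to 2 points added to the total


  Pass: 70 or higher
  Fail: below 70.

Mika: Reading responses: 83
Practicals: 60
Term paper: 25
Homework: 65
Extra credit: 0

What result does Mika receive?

Pass

Weighted total:
  Reading responses 83 × 0.49 = 40.67
  Practicals 60 × 0.05 = 3
  Term paper 25 × 0.07 = 1.75
  Homework 65 × 0.39 = 25.35
Sum = 70.77
Extra credit: 70.77 + 0 = 70.77
70.77 ≥ 70 → Pass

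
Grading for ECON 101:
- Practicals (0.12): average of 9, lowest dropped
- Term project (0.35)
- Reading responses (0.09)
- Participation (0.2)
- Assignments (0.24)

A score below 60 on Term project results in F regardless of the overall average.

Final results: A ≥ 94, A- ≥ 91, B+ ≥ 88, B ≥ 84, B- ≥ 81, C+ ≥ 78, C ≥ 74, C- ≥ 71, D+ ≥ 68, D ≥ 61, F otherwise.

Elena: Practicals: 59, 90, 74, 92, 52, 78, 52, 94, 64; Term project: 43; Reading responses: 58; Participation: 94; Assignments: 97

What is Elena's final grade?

Practicals: drop 52 → average of remaining 8 = 603/8 = 75.375
Term project score 43 < 60: minimum not met.
Weighted total:
  Practicals 75.375 × 0.12 = 9.045
  Term project 43 × 0.35 = 15.05
  Reading responses 58 × 0.09 = 5.22
  Participation 94 × 0.2 = 18.8
  Assignments 97 × 0.24 = 23.28
Sum = 71.395
Because the Term project minimum was not met, the result is F.

F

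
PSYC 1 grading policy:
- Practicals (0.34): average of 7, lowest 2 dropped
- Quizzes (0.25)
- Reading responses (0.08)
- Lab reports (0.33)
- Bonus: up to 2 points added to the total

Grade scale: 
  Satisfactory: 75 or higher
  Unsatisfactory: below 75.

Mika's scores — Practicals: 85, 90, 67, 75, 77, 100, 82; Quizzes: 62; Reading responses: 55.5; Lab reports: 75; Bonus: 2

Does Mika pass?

Practicals: drop 67, 75 → average of remaining 5 = 434/5 = 86.8
Weighted total:
  Practicals 86.8 × 0.34 = 29.512
  Quizzes 62 × 0.25 = 15.5
  Reading responses 55.5 × 0.08 = 4.44
  Lab reports 75 × 0.33 = 24.75
Sum = 74.202
Bonus: 74.202 + 2 = 76.202
76.202 ≥ 75 → Satisfactory

Satisfactory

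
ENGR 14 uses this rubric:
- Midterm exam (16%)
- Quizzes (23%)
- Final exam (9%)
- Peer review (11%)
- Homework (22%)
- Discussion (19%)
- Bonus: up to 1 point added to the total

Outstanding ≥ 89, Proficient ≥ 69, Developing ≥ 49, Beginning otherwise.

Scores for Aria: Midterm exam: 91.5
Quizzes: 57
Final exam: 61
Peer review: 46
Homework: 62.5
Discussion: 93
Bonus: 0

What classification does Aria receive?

Proficient

Weighted total:
  Midterm exam 91.5 × 0.16 = 14.64
  Quizzes 57 × 0.23 = 13.11
  Final exam 61 × 0.09 = 5.49
  Peer review 46 × 0.11 = 5.06
  Homework 62.5 × 0.22 = 13.75
  Discussion 93 × 0.19 = 17.67
Sum = 69.72
Bonus: 69.72 + 0 = 69.72
69.72 is ≥ 69 and < 89 → Proficient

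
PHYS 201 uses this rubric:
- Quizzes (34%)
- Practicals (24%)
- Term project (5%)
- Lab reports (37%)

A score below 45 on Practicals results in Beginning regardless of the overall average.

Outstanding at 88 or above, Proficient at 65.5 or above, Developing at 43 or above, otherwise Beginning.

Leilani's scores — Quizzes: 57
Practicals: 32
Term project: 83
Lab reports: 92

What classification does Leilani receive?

Beginning

Practicals score 32 < 45: minimum not met.
Weighted total:
  Quizzes 57 × 0.34 = 19.38
  Practicals 32 × 0.24 = 7.68
  Term project 83 × 0.05 = 4.15
  Lab reports 92 × 0.37 = 34.04
Sum = 65.25
Because the Practicals minimum was not met, the result is Beginning.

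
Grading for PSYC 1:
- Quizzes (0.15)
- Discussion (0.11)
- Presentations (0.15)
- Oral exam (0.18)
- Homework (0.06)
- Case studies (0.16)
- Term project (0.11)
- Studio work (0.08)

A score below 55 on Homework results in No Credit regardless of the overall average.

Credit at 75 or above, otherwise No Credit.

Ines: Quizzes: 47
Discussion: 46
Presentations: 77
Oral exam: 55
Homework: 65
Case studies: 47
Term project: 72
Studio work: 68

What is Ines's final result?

Homework score 65 ≥ 55: minimum met.
Weighted total:
  Quizzes 47 × 0.15 = 7.05
  Discussion 46 × 0.11 = 5.06
  Presentations 77 × 0.15 = 11.55
  Oral exam 55 × 0.18 = 9.9
  Homework 65 × 0.06 = 3.9
  Case studies 47 × 0.16 = 7.52
  Term project 72 × 0.11 = 7.92
  Studio work 68 × 0.08 = 5.44
Sum = 58.34
58.34 < 75 → No Credit

No Credit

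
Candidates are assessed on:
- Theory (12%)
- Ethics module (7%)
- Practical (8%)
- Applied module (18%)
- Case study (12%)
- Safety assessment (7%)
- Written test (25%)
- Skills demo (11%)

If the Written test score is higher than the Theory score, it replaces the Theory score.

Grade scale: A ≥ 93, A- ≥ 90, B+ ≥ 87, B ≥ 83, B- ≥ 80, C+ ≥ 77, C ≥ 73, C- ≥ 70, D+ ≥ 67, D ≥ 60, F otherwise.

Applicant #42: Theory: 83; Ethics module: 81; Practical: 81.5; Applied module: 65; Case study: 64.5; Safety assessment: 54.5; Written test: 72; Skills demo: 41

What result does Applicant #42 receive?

Written test (72) ≤ Theory (83), so Theory stays at 83.
Weighted total:
  Theory 83 × 0.12 = 9.96
  Ethics module 81 × 0.07 = 5.67
  Practical 81.5 × 0.08 = 6.52
  Applied module 65 × 0.18 = 11.7
  Case study 64.5 × 0.12 = 7.74
  Safety assessment 54.5 × 0.07 = 3.815
  Written test 72 × 0.25 = 18
  Skills demo 41 × 0.11 = 4.51
Sum = 67.915
67.915 is ≥ 67 and < 70 → D+

D+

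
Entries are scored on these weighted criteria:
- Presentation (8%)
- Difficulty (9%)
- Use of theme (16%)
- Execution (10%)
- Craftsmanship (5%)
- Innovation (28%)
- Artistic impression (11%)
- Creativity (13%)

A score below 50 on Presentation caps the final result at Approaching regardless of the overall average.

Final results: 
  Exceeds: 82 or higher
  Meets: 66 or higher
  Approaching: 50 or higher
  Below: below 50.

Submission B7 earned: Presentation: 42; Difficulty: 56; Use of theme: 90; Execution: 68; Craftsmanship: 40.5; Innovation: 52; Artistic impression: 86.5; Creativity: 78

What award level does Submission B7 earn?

Approaching

Presentation score 42 < 50: minimum not met.
Weighted total:
  Presentation 42 × 0.08 = 3.36
  Difficulty 56 × 0.09 = 5.04
  Use of theme 90 × 0.16 = 14.4
  Execution 68 × 0.1 = 6.8
  Craftsmanship 40.5 × 0.05 = 2.025
  Innovation 52 × 0.28 = 14.56
  Artistic impression 86.5 × 0.11 = 9.515
  Creativity 78 × 0.13 = 10.14
Sum = 65.84
65.84 would be Approaching; cap at Approaching applies → Approaching.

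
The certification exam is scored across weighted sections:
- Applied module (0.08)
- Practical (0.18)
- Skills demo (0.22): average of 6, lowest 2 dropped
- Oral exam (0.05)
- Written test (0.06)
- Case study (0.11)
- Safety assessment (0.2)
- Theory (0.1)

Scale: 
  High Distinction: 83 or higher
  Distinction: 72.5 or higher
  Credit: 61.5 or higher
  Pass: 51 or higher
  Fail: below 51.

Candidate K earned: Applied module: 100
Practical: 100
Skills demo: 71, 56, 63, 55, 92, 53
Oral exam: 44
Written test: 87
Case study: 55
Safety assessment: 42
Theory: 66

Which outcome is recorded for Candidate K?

Credit

Skills demo: drop 53, 55 → average of remaining 4 = 282/4 = 70.5
Weighted total:
  Applied module 100 × 0.08 = 8
  Practical 100 × 0.18 = 18
  Skills demo 70.5 × 0.22 = 15.51
  Oral exam 44 × 0.05 = 2.2
  Written test 87 × 0.06 = 5.22
  Case study 55 × 0.11 = 6.05
  Safety assessment 42 × 0.2 = 8.4
  Theory 66 × 0.1 = 6.6
Sum = 69.98
69.98 is ≥ 61.5 and < 72.5 → Credit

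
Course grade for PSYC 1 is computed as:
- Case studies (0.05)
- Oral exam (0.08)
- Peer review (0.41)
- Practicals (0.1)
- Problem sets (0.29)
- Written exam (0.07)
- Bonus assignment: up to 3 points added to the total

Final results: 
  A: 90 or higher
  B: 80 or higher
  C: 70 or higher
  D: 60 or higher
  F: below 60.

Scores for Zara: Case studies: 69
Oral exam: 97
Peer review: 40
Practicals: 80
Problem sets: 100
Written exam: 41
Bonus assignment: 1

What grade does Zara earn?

D

Weighted total:
  Case studies 69 × 0.05 = 3.45
  Oral exam 97 × 0.08 = 7.76
  Peer review 40 × 0.41 = 16.4
  Practicals 80 × 0.1 = 8
  Problem sets 100 × 0.29 = 29
  Written exam 41 × 0.07 = 2.87
Sum = 67.48
Bonus assignment: 67.48 + 1 = 68.48
68.48 is ≥ 60 and < 70 → D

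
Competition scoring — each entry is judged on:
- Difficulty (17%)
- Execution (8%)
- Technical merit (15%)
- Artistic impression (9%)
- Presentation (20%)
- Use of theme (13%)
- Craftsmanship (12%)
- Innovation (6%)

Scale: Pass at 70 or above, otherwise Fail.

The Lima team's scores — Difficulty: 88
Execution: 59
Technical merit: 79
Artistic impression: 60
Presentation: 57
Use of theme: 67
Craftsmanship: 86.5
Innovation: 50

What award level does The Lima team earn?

Weighted total:
  Difficulty 88 × 0.17 = 14.96
  Execution 59 × 0.08 = 4.72
  Technical merit 79 × 0.15 = 11.85
  Artistic impression 60 × 0.09 = 5.4
  Presentation 57 × 0.2 = 11.4
  Use of theme 67 × 0.13 = 8.71
  Craftsmanship 86.5 × 0.12 = 10.38
  Innovation 50 × 0.06 = 3
Sum = 70.42
70.42 ≥ 70 → Pass

Pass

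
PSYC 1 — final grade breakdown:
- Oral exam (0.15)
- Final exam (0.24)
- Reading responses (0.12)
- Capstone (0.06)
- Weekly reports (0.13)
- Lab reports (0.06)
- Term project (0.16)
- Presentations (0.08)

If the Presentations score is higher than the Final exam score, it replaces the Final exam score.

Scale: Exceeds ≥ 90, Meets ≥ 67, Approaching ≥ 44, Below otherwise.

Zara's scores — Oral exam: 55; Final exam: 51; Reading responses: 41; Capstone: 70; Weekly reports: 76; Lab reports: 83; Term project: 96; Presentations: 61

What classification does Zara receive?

Presentations (61) > Final exam (51), so Final exam counts as 61.
Weighted total:
  Oral exam 55 × 0.15 = 8.25
  Final exam 61 × 0.24 = 14.64
  Reading responses 41 × 0.12 = 4.92
  Capstone 70 × 0.06 = 4.2
  Weekly reports 76 × 0.13 = 9.88
  Lab reports 83 × 0.06 = 4.98
  Term project 96 × 0.16 = 15.36
  Presentations 61 × 0.08 = 4.88
Sum = 67.11
67.11 is ≥ 67 and < 90 → Meets

Meets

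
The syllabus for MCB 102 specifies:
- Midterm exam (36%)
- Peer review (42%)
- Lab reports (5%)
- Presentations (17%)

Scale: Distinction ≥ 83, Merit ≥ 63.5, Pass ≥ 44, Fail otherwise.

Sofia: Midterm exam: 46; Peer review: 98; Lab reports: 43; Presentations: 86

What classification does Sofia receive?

Merit

Weighted total:
  Midterm exam 46 × 0.36 = 16.56
  Peer review 98 × 0.42 = 41.16
  Lab reports 43 × 0.05 = 2.15
  Presentations 86 × 0.17 = 14.62
Sum = 74.49
74.49 is ≥ 63.5 and < 83 → Merit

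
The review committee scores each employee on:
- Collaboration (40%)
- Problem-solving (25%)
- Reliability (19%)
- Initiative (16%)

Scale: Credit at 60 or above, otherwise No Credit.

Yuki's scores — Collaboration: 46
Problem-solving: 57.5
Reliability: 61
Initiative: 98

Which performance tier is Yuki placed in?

Weighted total:
  Collaboration 46 × 0.4 = 18.4
  Problem-solving 57.5 × 0.25 = 14.375
  Reliability 61 × 0.19 = 11.59
  Initiative 98 × 0.16 = 15.68
Sum = 60.045
60.045 ≥ 60 → Credit

Credit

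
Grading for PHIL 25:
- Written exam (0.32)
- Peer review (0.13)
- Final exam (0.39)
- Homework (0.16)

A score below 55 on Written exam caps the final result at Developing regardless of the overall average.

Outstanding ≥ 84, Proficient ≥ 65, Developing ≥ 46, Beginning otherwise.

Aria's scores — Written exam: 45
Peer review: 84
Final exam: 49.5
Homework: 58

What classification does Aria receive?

Developing

Written exam score 45 < 55: minimum not met.
Weighted total:
  Written exam 45 × 0.32 = 14.4
  Peer review 84 × 0.13 = 10.92
  Final exam 49.5 × 0.39 = 19.305
  Homework 58 × 0.16 = 9.28
Sum = 53.905
53.905 would be Developing; cap at Developing applies → Developing.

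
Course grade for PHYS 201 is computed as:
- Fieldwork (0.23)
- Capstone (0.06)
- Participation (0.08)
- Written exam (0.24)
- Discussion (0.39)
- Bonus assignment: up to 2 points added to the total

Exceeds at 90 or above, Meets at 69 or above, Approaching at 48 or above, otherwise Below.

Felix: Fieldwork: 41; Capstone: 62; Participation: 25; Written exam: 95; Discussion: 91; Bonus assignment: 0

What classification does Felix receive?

Meets

Weighted total:
  Fieldwork 41 × 0.23 = 9.43
  Capstone 62 × 0.06 = 3.72
  Participation 25 × 0.08 = 2
  Written exam 95 × 0.24 = 22.8
  Discussion 91 × 0.39 = 35.49
Sum = 73.44
Bonus assignment: 73.44 + 0 = 73.44
73.44 is ≥ 69 and < 90 → Meets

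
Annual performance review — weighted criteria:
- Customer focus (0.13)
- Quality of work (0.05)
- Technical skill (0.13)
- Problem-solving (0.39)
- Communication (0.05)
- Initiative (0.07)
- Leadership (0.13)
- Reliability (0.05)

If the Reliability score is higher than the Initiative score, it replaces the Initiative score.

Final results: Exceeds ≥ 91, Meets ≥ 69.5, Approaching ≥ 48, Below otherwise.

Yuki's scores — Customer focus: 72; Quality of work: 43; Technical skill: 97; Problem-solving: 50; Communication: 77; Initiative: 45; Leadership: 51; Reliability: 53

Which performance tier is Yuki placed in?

Approaching

Reliability (53) > Initiative (45), so Initiative counts as 53.
Weighted total:
  Customer focus 72 × 0.13 = 9.36
  Quality of work 43 × 0.05 = 2.15
  Technical skill 97 × 0.13 = 12.61
  Problem-solving 50 × 0.39 = 19.5
  Communication 77 × 0.05 = 3.85
  Initiative 53 × 0.07 = 3.71
  Leadership 51 × 0.13 = 6.63
  Reliability 53 × 0.05 = 2.65
Sum = 60.46
60.46 is ≥ 48 and < 69.5 → Approaching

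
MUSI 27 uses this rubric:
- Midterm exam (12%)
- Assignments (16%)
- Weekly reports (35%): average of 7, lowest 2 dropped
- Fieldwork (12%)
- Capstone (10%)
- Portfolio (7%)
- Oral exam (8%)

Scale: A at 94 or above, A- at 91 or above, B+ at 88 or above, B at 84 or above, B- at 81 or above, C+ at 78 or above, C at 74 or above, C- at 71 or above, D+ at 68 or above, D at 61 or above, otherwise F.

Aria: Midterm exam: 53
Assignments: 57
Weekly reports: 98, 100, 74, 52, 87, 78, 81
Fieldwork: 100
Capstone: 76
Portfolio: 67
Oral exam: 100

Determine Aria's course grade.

Weekly reports: drop 52, 74 → average of remaining 5 = 444/5 = 88.8
Weighted total:
  Midterm exam 53 × 0.12 = 6.36
  Assignments 57 × 0.16 = 9.12
  Weekly reports 88.8 × 0.35 = 31.08
  Fieldwork 100 × 0.12 = 12
  Capstone 76 × 0.1 = 7.6
  Portfolio 67 × 0.07 = 4.69
  Oral exam 100 × 0.08 = 8
Sum = 78.85
78.85 is ≥ 78 and < 81 → C+

C+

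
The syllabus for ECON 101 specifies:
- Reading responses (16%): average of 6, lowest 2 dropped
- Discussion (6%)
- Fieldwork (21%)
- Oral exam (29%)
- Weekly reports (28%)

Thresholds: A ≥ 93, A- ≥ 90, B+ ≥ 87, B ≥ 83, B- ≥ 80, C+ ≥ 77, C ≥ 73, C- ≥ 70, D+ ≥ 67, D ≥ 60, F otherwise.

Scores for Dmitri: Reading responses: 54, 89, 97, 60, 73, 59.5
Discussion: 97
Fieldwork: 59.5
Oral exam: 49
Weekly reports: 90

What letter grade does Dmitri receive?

C-

Reading responses: drop 54, 59.5 → average of remaining 4 = 319/4 = 79.75
Weighted total:
  Reading responses 79.75 × 0.16 = 12.76
  Discussion 97 × 0.06 = 5.82
  Fieldwork 59.5 × 0.21 = 12.495
  Oral exam 49 × 0.29 = 14.21
  Weekly reports 90 × 0.28 = 25.2
Sum = 70.485
70.485 is ≥ 70 and < 73 → C-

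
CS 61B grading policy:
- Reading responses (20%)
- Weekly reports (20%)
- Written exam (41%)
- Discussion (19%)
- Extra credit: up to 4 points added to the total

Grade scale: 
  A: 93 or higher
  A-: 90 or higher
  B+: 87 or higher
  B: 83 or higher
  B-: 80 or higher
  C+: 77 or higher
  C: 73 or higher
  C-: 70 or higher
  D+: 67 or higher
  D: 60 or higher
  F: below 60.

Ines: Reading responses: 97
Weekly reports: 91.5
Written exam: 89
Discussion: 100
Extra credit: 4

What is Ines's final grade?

Weighted total:
  Reading responses 97 × 0.2 = 19.4
  Weekly reports 91.5 × 0.2 = 18.3
  Written exam 89 × 0.41 = 36.49
  Discussion 100 × 0.19 = 19
Sum = 93.19
Extra credit: 93.19 + 4 = 97.19
97.19 ≥ 93 → A

A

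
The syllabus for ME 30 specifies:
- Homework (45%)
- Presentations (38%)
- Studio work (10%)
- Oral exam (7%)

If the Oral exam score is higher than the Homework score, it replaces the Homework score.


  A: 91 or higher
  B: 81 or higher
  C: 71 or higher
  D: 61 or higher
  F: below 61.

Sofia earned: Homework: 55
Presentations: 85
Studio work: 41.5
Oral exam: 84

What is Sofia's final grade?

Oral exam (84) > Homework (55), so Homework counts as 84.
Weighted total:
  Homework 84 × 0.45 = 37.8
  Presentations 85 × 0.38 = 32.3
  Studio work 41.5 × 0.1 = 4.15
  Oral exam 84 × 0.07 = 5.88
Sum = 80.13
80.13 is ≥ 71 and < 81 → C

C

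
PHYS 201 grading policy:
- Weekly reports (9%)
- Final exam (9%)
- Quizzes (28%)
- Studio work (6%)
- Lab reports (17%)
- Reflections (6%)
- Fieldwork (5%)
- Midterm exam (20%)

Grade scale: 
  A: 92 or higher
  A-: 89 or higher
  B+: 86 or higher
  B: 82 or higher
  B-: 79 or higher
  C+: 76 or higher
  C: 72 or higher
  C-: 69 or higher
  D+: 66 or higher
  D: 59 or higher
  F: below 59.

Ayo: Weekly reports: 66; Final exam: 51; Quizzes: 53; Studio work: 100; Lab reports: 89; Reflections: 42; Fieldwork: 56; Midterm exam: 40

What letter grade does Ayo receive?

D

Weighted total:
  Weekly reports 66 × 0.09 = 5.94
  Final exam 51 × 0.09 = 4.59
  Quizzes 53 × 0.28 = 14.84
  Studio work 100 × 0.06 = 6
  Lab reports 89 × 0.17 = 15.13
  Reflections 42 × 0.06 = 2.52
  Fieldwork 56 × 0.05 = 2.8
  Midterm exam 40 × 0.2 = 8
Sum = 59.82
59.82 is ≥ 59 and < 66 → D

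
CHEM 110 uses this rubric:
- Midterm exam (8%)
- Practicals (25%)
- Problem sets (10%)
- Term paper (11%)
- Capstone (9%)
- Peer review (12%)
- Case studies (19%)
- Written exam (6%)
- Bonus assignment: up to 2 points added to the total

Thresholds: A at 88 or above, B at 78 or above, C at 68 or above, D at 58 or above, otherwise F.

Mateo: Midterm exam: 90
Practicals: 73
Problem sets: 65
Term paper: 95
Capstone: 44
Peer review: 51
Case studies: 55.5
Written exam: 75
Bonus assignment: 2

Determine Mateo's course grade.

Weighted total:
  Midterm exam 90 × 0.08 = 7.2
  Practicals 73 × 0.25 = 18.25
  Problem sets 65 × 0.1 = 6.5
  Term paper 95 × 0.11 = 10.45
  Capstone 44 × 0.09 = 3.96
  Peer review 51 × 0.12 = 6.12
  Case studies 55.5 × 0.19 = 10.545
  Written exam 75 × 0.06 = 4.5
Sum = 67.525
Bonus assignment: 67.525 + 2 = 69.525
69.525 is ≥ 68 and < 78 → C

C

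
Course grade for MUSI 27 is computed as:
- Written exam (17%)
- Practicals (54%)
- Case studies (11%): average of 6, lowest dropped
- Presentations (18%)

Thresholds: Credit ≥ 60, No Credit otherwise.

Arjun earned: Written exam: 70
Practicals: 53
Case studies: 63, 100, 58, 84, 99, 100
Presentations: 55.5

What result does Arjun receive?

Credit

Case studies: drop 58 → average of remaining 5 = 446/5 = 89.2
Weighted total:
  Written exam 70 × 0.17 = 11.9
  Practicals 53 × 0.54 = 28.62
  Case studies 89.2 × 0.11 = 9.812
  Presentations 55.5 × 0.18 = 9.99
Sum = 60.322
60.322 ≥ 60 → Credit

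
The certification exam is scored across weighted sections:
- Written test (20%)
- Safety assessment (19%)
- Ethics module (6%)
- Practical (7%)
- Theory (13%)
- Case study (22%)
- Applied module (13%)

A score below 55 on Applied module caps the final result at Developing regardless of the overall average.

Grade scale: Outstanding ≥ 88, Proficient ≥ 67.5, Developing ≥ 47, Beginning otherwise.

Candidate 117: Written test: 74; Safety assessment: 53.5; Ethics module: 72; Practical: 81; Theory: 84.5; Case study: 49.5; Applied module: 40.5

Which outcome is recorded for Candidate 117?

Applied module score 40.5 < 55: minimum not met.
Weighted total:
  Written test 74 × 0.2 = 14.8
  Safety assessment 53.5 × 0.19 = 10.165
  Ethics module 72 × 0.06 = 4.32
  Practical 81 × 0.07 = 5.67
  Theory 84.5 × 0.13 = 10.985
  Case study 49.5 × 0.22 = 10.89
  Applied module 40.5 × 0.13 = 5.265
Sum = 62.095
62.095 would be Developing; cap at Developing applies → Developing.

Developing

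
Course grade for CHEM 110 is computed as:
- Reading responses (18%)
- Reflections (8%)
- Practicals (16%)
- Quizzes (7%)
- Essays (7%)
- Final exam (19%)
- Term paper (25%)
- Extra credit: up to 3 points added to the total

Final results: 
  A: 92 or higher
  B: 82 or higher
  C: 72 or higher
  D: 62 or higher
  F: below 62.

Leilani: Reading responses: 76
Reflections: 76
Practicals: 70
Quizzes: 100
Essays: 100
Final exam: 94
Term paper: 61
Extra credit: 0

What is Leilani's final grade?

Weighted total:
  Reading responses 76 × 0.18 = 13.68
  Reflections 76 × 0.08 = 6.08
  Practicals 70 × 0.16 = 11.2
  Quizzes 100 × 0.07 = 7
  Essays 100 × 0.07 = 7
  Final exam 94 × 0.19 = 17.86
  Term paper 61 × 0.25 = 15.25
Sum = 78.07
Extra credit: 78.07 + 0 = 78.07
78.07 is ≥ 72 and < 82 → C

C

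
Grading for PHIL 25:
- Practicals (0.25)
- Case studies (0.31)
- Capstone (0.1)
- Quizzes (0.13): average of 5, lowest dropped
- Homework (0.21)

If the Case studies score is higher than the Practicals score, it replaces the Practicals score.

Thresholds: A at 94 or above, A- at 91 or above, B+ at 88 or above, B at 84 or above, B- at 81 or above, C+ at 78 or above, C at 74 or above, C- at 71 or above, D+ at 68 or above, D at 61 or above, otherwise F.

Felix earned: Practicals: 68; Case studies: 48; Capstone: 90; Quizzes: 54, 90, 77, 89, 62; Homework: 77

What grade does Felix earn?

D

Quizzes: drop 54 → average of remaining 4 = 318/4 = 79.5
Case studies (48) ≤ Practicals (68), so Practicals stays at 68.
Weighted total:
  Practicals 68 × 0.25 = 17
  Case studies 48 × 0.31 = 14.88
  Capstone 90 × 0.1 = 9
  Quizzes 79.5 × 0.13 = 10.335
  Homework 77 × 0.21 = 16.17
Sum = 67.385
67.385 is ≥ 61 and < 68 → D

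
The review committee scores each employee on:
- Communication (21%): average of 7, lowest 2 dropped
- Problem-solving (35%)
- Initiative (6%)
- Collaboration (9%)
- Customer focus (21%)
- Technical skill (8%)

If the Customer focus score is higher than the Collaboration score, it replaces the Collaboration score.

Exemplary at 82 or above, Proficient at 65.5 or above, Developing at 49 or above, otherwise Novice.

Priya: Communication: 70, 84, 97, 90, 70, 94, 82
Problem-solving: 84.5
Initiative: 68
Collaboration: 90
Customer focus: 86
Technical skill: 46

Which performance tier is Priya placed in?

Exemplary

Communication: drop 70, 70 → average of remaining 5 = 447/5 = 89.4
Customer focus (86) ≤ Collaboration (90), so Collaboration stays at 90.
Weighted total:
  Communication 89.4 × 0.21 = 18.774
  Problem-solving 84.5 × 0.35 = 29.575
  Initiative 68 × 0.06 = 4.08
  Collaboration 90 × 0.09 = 8.1
  Customer focus 86 × 0.21 = 18.06
  Technical skill 46 × 0.08 = 3.68
Sum = 82.269
82.269 ≥ 82 → Exemplary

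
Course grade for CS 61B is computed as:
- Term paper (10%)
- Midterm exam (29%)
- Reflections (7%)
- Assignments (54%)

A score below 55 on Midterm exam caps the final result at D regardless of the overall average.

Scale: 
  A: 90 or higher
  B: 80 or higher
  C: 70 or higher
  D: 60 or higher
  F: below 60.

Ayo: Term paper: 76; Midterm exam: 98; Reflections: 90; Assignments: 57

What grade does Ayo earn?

C

Midterm exam score 98 ≥ 55: minimum met.
Weighted total:
  Term paper 76 × 0.1 = 7.6
  Midterm exam 98 × 0.29 = 28.42
  Reflections 90 × 0.07 = 6.3
  Assignments 57 × 0.54 = 30.78
Sum = 73.1
73.1 is ≥ 70 and < 80 → C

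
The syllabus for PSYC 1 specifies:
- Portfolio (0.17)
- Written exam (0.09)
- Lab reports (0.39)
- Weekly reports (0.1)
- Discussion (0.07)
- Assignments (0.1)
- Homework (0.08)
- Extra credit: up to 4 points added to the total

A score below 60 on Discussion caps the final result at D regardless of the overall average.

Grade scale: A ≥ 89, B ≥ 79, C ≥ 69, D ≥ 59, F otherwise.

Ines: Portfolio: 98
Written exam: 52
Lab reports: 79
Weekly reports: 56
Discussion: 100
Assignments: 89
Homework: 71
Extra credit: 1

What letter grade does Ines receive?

Discussion score 100 ≥ 60: minimum met.
Weighted total:
  Portfolio 98 × 0.17 = 16.66
  Written exam 52 × 0.09 = 4.68
  Lab reports 79 × 0.39 = 30.81
  Weekly reports 56 × 0.1 = 5.6
  Discussion 100 × 0.07 = 7
  Assignments 89 × 0.1 = 8.9
  Homework 71 × 0.08 = 5.68
Sum = 79.33
Extra credit: 79.33 + 1 = 80.33
80.33 is ≥ 79 and < 89 → B

B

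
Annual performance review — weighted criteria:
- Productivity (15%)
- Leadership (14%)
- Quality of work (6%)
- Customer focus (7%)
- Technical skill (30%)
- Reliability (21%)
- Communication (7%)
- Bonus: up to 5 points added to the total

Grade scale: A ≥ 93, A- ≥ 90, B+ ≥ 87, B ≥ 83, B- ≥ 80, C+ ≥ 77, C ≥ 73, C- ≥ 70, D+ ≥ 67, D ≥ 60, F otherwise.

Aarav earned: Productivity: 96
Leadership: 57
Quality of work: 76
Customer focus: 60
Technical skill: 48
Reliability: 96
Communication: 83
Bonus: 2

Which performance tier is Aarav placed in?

C

Weighted total:
  Productivity 96 × 0.15 = 14.4
  Leadership 57 × 0.14 = 7.98
  Quality of work 76 × 0.06 = 4.56
  Customer focus 60 × 0.07 = 4.2
  Technical skill 48 × 0.3 = 14.4
  Reliability 96 × 0.21 = 20.16
  Communication 83 × 0.07 = 5.81
Sum = 71.51
Bonus: 71.51 + 2 = 73.51
73.51 is ≥ 73 and < 77 → C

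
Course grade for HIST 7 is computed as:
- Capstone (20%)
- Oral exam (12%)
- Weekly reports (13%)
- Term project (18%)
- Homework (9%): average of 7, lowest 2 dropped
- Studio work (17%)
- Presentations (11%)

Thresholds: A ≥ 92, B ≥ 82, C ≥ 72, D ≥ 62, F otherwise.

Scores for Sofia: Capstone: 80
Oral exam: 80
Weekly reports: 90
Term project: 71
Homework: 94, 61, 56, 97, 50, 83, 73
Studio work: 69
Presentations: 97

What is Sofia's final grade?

C

Homework: drop 50, 56 → average of remaining 5 = 408/5 = 81.6
Weighted total:
  Capstone 80 × 0.2 = 16
  Oral exam 80 × 0.12 = 9.6
  Weekly reports 90 × 0.13 = 11.7
  Term project 71 × 0.18 = 12.78
  Homework 81.6 × 0.09 = 7.344
  Studio work 69 × 0.17 = 11.73
  Presentations 97 × 0.11 = 10.67
Sum = 79.824
79.824 is ≥ 72 and < 82 → C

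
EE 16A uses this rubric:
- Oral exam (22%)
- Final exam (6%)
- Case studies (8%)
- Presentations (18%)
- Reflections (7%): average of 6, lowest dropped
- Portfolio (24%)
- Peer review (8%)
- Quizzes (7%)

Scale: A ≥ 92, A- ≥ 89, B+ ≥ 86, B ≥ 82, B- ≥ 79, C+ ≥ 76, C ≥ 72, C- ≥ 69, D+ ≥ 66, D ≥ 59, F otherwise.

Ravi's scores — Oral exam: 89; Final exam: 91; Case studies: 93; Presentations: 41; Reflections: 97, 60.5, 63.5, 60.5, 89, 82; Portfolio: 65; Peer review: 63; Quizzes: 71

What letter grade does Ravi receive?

Reflections: drop 60.5 → average of remaining 5 = 392/5 = 78.4
Weighted total:
  Oral exam 89 × 0.22 = 19.58
  Final exam 91 × 0.06 = 5.46
  Case studies 93 × 0.08 = 7.44
  Presentations 41 × 0.18 = 7.38
  Reflections 78.4 × 0.07 = 5.488
  Portfolio 65 × 0.24 = 15.6
  Peer review 63 × 0.08 = 5.04
  Quizzes 71 × 0.07 = 4.97
Sum = 70.958
70.958 is ≥ 69 and < 72 → C-

C-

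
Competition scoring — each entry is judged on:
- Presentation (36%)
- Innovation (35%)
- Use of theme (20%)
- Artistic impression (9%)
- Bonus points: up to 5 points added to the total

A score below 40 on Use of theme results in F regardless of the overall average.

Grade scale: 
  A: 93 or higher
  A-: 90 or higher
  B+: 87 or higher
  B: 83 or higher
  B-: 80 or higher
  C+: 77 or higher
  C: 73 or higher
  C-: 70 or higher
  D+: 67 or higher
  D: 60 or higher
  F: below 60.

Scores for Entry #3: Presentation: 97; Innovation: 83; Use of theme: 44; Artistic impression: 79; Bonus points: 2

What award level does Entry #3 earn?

B-

Use of theme score 44 ≥ 40: minimum met.
Weighted total:
  Presentation 97 × 0.36 = 34.92
  Innovation 83 × 0.35 = 29.05
  Use of theme 44 × 0.2 = 8.8
  Artistic impression 79 × 0.09 = 7.11
Sum = 79.88
Bonus points: 79.88 + 2 = 81.88
81.88 is ≥ 80 and < 83 → B-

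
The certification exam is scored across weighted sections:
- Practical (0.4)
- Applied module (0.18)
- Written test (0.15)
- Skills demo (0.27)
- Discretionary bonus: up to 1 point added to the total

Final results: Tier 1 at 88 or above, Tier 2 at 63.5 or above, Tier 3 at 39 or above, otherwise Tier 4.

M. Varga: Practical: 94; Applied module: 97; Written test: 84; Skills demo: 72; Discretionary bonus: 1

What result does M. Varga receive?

Weighted total:
  Practical 94 × 0.4 = 37.6
  Applied module 97 × 0.18 = 17.46
  Written test 84 × 0.15 = 12.6
  Skills demo 72 × 0.27 = 19.44
Sum = 87.1
Discretionary bonus: 87.1 + 1 = 88.1
88.1 ≥ 88 → Tier 1

Tier 1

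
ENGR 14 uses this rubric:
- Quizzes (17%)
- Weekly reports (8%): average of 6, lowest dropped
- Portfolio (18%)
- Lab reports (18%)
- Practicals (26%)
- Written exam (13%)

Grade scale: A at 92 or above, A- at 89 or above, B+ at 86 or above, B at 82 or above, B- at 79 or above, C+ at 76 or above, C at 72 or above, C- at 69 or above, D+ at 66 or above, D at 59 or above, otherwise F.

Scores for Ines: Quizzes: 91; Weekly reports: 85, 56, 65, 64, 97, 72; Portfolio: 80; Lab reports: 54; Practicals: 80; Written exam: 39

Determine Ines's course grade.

C-

Weekly reports: drop 56 → average of remaining 5 = 383/5 = 76.6
Weighted total:
  Quizzes 91 × 0.17 = 15.47
  Weekly reports 76.6 × 0.08 = 6.128
  Portfolio 80 × 0.18 = 14.4
  Lab reports 54 × 0.18 = 9.72
  Practicals 80 × 0.26 = 20.8
  Written exam 39 × 0.13 = 5.07
Sum = 71.588
71.588 is ≥ 69 and < 72 → C-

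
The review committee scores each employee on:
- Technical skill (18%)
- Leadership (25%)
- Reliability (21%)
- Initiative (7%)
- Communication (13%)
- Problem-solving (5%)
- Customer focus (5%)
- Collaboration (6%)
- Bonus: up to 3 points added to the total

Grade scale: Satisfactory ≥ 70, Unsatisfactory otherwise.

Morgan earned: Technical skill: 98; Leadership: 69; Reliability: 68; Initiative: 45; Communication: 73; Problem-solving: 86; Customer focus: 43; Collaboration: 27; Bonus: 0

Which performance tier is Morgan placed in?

Weighted total:
  Technical skill 98 × 0.18 = 17.64
  Leadership 69 × 0.25 = 17.25
  Reliability 68 × 0.21 = 14.28
  Initiative 45 × 0.07 = 3.15
  Communication 73 × 0.13 = 9.49
  Problem-solving 86 × 0.05 = 4.3
  Customer focus 43 × 0.05 = 2.15
  Collaboration 27 × 0.06 = 1.62
Sum = 69.88
Bonus: 69.88 + 0 = 69.88
69.88 < 70 → Unsatisfactory

Unsatisfactory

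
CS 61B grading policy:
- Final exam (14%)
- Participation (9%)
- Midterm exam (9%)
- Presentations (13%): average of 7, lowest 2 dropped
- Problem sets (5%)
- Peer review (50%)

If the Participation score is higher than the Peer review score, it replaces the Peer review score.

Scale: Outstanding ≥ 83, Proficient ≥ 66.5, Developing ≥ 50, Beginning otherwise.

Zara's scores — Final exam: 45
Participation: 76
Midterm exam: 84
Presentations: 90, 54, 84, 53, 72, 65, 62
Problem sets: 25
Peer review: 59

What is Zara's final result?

Proficient

Presentations: drop 53, 54 → average of remaining 5 = 373/5 = 74.6
Participation (76) > Peer review (59), so Peer review counts as 76.
Weighted total:
  Final exam 45 × 0.14 = 6.3
  Participation 76 × 0.09 = 6.84
  Midterm exam 84 × 0.09 = 7.56
  Presentations 74.6 × 0.13 = 9.698
  Problem sets 25 × 0.05 = 1.25
  Peer review 76 × 0.5 = 38
Sum = 69.648
69.648 is ≥ 66.5 and < 83 → Proficient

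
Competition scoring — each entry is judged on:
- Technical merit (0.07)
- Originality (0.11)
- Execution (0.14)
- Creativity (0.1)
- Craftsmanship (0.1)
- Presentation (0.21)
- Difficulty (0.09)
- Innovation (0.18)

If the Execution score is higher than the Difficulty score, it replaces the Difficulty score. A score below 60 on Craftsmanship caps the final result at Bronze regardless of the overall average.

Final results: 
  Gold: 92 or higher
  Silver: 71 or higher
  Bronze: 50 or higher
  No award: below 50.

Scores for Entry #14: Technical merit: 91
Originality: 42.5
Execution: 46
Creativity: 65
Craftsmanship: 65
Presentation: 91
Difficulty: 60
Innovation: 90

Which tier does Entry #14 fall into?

Execution (46) ≤ Difficulty (60), so Difficulty stays at 60.
Craftsmanship score 65 ≥ 60: minimum met.
Weighted total:
  Technical merit 91 × 0.07 = 6.37
  Originality 42.5 × 0.11 = 4.675
  Execution 46 × 0.14 = 6.44
  Creativity 65 × 0.1 = 6.5
  Craftsmanship 65 × 0.1 = 6.5
  Presentation 91 × 0.21 = 19.11
  Difficulty 60 × 0.09 = 5.4
  Innovation 90 × 0.18 = 16.2
Sum = 71.195
71.195 is ≥ 71 and < 92 → Silver

Silver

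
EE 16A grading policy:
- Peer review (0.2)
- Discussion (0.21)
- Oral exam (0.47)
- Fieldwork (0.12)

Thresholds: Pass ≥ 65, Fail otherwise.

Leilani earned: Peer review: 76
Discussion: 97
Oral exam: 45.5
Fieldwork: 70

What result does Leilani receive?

Weighted total:
  Peer review 76 × 0.2 = 15.2
  Discussion 97 × 0.21 = 20.37
  Oral exam 45.5 × 0.47 = 21.385
  Fieldwork 70 × 0.12 = 8.4
Sum = 65.355
65.355 ≥ 65 → Pass

Pass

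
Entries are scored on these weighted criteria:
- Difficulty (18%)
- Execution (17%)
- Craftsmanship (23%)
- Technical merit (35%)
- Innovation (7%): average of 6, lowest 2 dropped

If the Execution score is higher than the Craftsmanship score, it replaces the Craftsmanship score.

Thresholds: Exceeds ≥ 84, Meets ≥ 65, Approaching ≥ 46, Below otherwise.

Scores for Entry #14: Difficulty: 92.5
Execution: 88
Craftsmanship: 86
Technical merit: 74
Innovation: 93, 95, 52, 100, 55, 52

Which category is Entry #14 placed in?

Innovation: drop 52, 52 → average of remaining 4 = 343/4 = 85.75
Execution (88) > Craftsmanship (86), so Craftsmanship counts as 88.
Weighted total:
  Difficulty 92.5 × 0.18 = 16.65
  Execution 88 × 0.17 = 14.96
  Craftsmanship 88 × 0.23 = 20.24
  Technical merit 74 × 0.35 = 25.9
  Innovation 85.75 × 0.07 = 6.0025
Sum = 83.7525
83.7525 is ≥ 65 and < 84 → Meets

Meets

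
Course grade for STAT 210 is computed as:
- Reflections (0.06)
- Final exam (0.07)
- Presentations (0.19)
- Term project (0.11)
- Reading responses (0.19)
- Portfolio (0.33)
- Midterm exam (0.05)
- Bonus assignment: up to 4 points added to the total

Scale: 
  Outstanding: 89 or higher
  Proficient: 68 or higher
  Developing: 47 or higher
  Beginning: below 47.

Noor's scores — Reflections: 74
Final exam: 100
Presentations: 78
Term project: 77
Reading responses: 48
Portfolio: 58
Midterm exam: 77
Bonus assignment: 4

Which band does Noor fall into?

Weighted total:
  Reflections 74 × 0.06 = 4.44
  Final exam 100 × 0.07 = 7
  Presentations 78 × 0.19 = 14.82
  Term project 77 × 0.11 = 8.47
  Reading responses 48 × 0.19 = 9.12
  Portfolio 58 × 0.33 = 19.14
  Midterm exam 77 × 0.05 = 3.85
Sum = 66.84
Bonus assignment: 66.84 + 4 = 70.84
70.84 is ≥ 68 and < 89 → Proficient

Proficient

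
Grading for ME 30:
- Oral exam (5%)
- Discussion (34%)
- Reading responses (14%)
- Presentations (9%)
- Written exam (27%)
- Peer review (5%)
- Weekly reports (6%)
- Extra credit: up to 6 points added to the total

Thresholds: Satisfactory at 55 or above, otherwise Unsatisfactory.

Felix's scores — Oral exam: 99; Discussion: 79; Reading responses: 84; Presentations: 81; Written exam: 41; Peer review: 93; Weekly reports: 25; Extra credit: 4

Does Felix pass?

Satisfactory

Weighted total:
  Oral exam 99 × 0.05 = 4.95
  Discussion 79 × 0.34 = 26.86
  Reading responses 84 × 0.14 = 11.76
  Presentations 81 × 0.09 = 7.29
  Written exam 41 × 0.27 = 11.07
  Peer review 93 × 0.05 = 4.65
  Weekly reports 25 × 0.06 = 1.5
Sum = 68.08
Extra credit: 68.08 + 4 = 72.08
72.08 ≥ 55 → Satisfactory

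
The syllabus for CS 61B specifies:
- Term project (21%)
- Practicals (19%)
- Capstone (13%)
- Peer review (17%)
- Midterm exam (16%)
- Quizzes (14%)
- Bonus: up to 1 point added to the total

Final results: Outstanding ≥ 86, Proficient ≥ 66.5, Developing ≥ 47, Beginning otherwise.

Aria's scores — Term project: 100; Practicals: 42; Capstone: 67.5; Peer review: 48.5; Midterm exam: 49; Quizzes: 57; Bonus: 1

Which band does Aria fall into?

Weighted total:
  Term project 100 × 0.21 = 21
  Practicals 42 × 0.19 = 7.98
  Capstone 67.5 × 0.13 = 8.775
  Peer review 48.5 × 0.17 = 8.245
  Midterm exam 49 × 0.16 = 7.84
  Quizzes 57 × 0.14 = 7.98
Sum = 61.82
Bonus: 61.82 + 1 = 62.82
62.82 is ≥ 47 and < 66.5 → Developing

Developing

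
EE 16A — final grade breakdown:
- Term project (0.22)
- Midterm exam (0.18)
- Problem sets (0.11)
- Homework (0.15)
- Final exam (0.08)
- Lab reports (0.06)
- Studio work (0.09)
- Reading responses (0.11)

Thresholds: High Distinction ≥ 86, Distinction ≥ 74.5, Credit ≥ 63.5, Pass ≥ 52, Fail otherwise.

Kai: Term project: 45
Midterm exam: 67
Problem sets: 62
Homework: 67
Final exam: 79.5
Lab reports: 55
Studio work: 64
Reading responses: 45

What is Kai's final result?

Weighted total:
  Term project 45 × 0.22 = 9.9
  Midterm exam 67 × 0.18 = 12.06
  Problem sets 62 × 0.11 = 6.82
  Homework 67 × 0.15 = 10.05
  Final exam 79.5 × 0.08 = 6.36
  Lab reports 55 × 0.06 = 3.3
  Studio work 64 × 0.09 = 5.76
  Reading responses 45 × 0.11 = 4.95
Sum = 59.2
59.2 is ≥ 52 and < 63.5 → Pass

Pass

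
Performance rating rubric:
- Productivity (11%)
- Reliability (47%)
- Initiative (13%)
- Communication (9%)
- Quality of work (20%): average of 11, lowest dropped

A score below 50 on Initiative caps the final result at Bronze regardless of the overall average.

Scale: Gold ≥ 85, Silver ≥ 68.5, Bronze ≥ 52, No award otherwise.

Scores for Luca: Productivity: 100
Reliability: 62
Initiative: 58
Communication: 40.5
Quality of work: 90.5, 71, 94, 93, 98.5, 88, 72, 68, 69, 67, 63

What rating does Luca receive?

Bronze

Quality of work: drop 63 → average of remaining 10 = 811/10 = 81.1
Initiative score 58 ≥ 50: minimum met.
Weighted total:
  Productivity 100 × 0.11 = 11
  Reliability 62 × 0.47 = 29.14
  Initiative 58 × 0.13 = 7.54
  Communication 40.5 × 0.09 = 3.645
  Quality of work 81.1 × 0.2 = 16.22
Sum = 67.545
67.545 is ≥ 52 and < 68.5 → Bronze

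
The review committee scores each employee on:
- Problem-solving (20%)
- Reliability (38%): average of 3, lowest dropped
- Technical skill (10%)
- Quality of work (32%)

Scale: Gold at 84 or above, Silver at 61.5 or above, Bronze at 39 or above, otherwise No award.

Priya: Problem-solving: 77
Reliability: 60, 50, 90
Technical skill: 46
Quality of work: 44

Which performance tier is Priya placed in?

Reliability: drop 50 → average of remaining 2 = 150/2 = 75
Weighted total:
  Problem-solving 77 × 0.2 = 15.4
  Reliability 75 × 0.38 = 28.5
  Technical skill 46 × 0.1 = 4.6
  Quality of work 44 × 0.32 = 14.08
Sum = 62.58
62.58 is ≥ 61.5 and < 84 → Silver

Silver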